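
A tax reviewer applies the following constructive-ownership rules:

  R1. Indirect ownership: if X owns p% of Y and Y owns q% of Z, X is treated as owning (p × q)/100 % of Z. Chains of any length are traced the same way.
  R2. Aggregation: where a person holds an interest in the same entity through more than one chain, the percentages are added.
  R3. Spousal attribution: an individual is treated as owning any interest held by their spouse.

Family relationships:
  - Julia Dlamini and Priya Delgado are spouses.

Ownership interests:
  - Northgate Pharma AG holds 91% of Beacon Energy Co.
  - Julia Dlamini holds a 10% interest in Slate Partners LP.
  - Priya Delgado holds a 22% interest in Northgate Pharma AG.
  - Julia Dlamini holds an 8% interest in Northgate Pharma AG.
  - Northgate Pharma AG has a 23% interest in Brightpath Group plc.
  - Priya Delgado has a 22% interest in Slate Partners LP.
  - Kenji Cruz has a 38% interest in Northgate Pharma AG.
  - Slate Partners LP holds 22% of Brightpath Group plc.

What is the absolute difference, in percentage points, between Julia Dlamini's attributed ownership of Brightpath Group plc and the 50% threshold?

By spousal attribution (R3), Julia Dlamini is treated as also owning Priya Delgado's interest in Northgate Pharma AG, giving 8% + 22% = 30%.
By spousal attribution (R3), Julia Dlamini is treated as also owning Priya Delgado's interest in Slate Partners LP, giving 10% + 22% = 32%.
Chain via Northgate Pharma AG (R1): 30% × 23% = 6.9% of Brightpath Group plc.
Chain via Slate Partners LP (R1): 32% × 22% = 7.04% of Brightpath Group plc.
Aggregating (R2): 6.9% + 7.04% = 13.94%.
13.94% falls short of the 50% threshold by 36.06 percentage points.

36.06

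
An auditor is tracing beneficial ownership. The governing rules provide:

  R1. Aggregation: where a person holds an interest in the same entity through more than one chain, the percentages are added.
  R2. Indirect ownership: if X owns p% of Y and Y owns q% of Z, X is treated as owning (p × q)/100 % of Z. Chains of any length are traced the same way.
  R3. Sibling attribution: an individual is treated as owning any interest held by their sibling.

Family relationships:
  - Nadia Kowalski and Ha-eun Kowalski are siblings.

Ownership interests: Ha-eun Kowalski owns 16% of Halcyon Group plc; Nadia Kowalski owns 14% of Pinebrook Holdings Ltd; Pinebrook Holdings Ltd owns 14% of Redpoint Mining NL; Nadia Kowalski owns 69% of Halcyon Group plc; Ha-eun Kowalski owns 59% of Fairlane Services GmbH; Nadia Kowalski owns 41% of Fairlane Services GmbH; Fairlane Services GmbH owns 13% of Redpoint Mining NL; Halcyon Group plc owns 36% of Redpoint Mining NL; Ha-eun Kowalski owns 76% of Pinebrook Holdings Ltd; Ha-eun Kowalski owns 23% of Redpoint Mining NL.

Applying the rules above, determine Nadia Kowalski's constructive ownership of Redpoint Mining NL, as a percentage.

By sibling attribution (R3), Nadia Kowalski is treated as also owning Ha-eun Kowalski's interest in Halcyon Group plc, giving 69% + 16% = 85%.
By sibling attribution (R3), Nadia Kowalski is treated as also owning Ha-eun Kowalski's interest in Pinebrook Holdings Ltd, giving 14% + 76% = 90%.
By sibling attribution (R3), Nadia Kowalski is treated as also owning Ha-eun Kowalski's interest in Fairlane Services GmbH, giving 41% + 59% = 100%.
By sibling attribution (R3), Nadia Kowalski is treated as owning Ha-eun Kowalski's 23% interest in Redpoint Mining NL.
Chain via Halcyon Group plc (R2): 85% × 36% = 30.6% of Redpoint Mining NL.
Chain via Pinebrook Holdings Ltd (R2): 90% × 14% = 12.6% of Redpoint Mining NL.
Chain via Fairlane Services GmbH (R2): 100% × 13% = 13% of Redpoint Mining NL.
Direct interest in Redpoint Mining NL: 23%.
Aggregating (R1): 30.6% + 12.6% + 13% + 23% = 79.2%.

79.2%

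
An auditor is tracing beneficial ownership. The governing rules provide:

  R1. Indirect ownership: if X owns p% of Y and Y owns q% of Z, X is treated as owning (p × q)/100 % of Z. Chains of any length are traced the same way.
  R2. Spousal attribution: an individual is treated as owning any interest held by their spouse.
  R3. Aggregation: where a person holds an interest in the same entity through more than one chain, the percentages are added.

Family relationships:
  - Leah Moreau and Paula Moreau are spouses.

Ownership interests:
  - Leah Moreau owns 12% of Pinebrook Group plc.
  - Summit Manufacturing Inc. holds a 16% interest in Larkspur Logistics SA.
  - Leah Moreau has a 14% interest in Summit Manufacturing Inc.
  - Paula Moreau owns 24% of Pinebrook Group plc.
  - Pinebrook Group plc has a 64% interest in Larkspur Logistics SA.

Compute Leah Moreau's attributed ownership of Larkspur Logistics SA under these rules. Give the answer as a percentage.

By spousal attribution (R2), Leah Moreau is treated as also owning Paula Moreau's interest in Pinebrook Group plc, giving 12% + 24% = 36%.
Chain via Pinebrook Group plc (R1): 36% × 64% = 23.04% of Larkspur Logistics SA.
Chain via Summit Manufacturing Inc. (R1): 14% × 16% = 2.24% of Larkspur Logistics SA.
Aggregating (R3): 23.04% + 2.24% = 25.28%.

25.28%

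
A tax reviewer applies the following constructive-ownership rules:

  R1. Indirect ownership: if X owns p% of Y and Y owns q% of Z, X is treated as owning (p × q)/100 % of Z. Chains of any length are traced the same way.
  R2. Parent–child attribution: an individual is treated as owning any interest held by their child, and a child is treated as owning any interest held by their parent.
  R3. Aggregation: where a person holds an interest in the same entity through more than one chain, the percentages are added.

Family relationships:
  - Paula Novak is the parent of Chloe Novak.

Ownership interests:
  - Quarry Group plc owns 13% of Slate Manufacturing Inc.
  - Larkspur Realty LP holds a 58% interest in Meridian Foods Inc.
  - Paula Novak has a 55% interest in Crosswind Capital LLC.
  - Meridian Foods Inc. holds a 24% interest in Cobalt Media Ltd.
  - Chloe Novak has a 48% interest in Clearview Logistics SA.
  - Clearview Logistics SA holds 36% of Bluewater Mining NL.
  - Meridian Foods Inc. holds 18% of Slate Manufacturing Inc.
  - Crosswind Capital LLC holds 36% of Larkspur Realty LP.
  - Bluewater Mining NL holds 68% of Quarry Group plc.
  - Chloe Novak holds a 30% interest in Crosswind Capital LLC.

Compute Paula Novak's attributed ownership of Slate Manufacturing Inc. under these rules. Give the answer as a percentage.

By parent–child attribution (R2), Paula Novak is treated as also owning Chloe Novak's interest in Crosswind Capital LLC, giving 55% + 30% = 85%.
By parent–child attribution (R2), Paula Novak is treated as owning Chloe Novak's 48% interest in Clearview Logistics SA.
Chain via Crosswind Capital LLC → Larkspur Realty LP → Meridian Foods Inc. (R1): 85% × 36% × 58% × 18% = 3.19464% of Slate Manufacturing Inc.
Chain via Clearview Logistics SA → Bluewater Mining NL → Quarry Group plc (R1): 48% × 36% × 68% × 13% = 1.527552% of Slate Manufacturing Inc.
Aggregating (R3): 3.19464% + 1.527552% = 4.722192%.

4.722192%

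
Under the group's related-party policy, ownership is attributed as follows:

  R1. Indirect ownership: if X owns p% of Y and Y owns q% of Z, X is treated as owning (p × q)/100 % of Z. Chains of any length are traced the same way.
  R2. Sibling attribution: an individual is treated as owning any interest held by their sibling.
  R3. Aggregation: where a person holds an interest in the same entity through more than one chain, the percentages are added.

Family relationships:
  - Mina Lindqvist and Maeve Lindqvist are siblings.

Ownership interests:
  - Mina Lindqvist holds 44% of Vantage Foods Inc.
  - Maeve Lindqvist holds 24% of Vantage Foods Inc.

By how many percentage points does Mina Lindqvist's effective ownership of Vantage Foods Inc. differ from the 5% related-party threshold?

By sibling attribution (R2), Mina Lindqvist is treated as also owning Maeve Lindqvist's interest in Vantage Foods Inc, giving 44% + 24% = 68%.
Direct interest in Vantage Foods Inc: 68%.
68% exceeds the 5% threshold by 63 percentage points.

63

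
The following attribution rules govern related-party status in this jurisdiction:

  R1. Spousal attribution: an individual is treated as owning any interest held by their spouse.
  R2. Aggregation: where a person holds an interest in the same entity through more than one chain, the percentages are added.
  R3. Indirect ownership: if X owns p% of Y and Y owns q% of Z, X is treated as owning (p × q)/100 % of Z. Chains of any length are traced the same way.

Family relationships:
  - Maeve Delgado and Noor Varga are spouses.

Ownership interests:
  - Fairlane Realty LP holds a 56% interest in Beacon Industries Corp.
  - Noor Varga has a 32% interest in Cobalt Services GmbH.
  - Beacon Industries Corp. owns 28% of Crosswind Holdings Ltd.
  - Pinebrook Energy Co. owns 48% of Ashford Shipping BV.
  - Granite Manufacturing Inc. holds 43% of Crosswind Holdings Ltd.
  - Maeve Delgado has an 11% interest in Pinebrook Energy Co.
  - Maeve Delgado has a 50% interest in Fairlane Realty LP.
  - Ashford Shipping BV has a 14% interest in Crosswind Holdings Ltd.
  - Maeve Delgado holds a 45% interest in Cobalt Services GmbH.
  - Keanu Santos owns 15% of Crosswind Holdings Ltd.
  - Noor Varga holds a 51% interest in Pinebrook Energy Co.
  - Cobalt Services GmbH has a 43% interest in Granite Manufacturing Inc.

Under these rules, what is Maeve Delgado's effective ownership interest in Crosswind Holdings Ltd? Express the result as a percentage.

26.2437%

By spousal attribution (R1), Maeve Delgado is treated as also owning Noor Varga's interest in Cobalt Services GmbH, giving 45% + 32% = 77%.
By spousal attribution (R1), Maeve Delgado is treated as also owning Noor Varga's interest in Pinebrook Energy Co, giving 11% + 51% = 62%.
Chain via Fairlane Realty LP → Beacon Industries Corp. (R3): 50% × 56% × 28% = 7.84% of Crosswind Holdings Ltd.
Chain via Cobalt Services GmbH → Granite Manufacturing Inc. (R3): 77% × 43% × 43% = 14.2373% of Crosswind Holdings Ltd.
Chain via Pinebrook Energy Co. → Ashford Shipping BV (R3): 62% × 48% × 14% = 4.1664% of Crosswind Holdings Ltd.
Aggregating (R2): 7.84% + 14.2373% + 4.1664% = 26.2437%.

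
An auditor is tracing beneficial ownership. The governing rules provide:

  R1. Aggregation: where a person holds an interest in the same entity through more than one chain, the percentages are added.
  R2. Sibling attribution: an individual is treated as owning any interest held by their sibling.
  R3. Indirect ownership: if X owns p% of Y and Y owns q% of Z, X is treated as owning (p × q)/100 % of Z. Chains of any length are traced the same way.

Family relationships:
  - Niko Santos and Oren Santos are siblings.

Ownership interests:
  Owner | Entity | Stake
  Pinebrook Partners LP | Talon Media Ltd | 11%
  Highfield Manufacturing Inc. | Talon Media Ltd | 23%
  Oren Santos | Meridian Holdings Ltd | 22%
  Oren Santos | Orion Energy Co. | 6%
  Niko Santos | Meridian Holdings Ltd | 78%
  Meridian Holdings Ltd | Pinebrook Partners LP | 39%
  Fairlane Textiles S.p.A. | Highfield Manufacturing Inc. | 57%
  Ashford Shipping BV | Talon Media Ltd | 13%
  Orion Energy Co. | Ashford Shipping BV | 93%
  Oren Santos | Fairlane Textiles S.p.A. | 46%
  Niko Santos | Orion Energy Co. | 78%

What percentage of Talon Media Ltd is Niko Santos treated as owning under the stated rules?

By sibling attribution (R2), Niko Santos is treated as also owning Oren Santos's interest in Meridian Holdings Ltd, giving 78% + 22% = 100%.
By sibling attribution (R2), Niko Santos is treated as also owning Oren Santos's interest in Orion Energy Co, giving 78% + 6% = 84%.
By sibling attribution (R2), Niko Santos is treated as owning Oren Santos's 46% interest in Fairlane Textiles S.p.A.
Chain via Meridian Holdings Ltd → Pinebrook Partners LP (R3): 100% × 39% × 11% = 4.29% of Talon Media Ltd.
Chain via Orion Energy Co. → Ashford Shipping BV (R3): 84% × 93% × 13% = 10.1556% of Talon Media Ltd.
Chain via Fairlane Textiles S.p.A. → Highfield Manufacturing Inc. (R3): 46% × 57% × 23% = 6.0306% of Talon Media Ltd.
Aggregating (R1): 4.29% + 10.1556% + 6.0306% = 20.4762%.

20.4762%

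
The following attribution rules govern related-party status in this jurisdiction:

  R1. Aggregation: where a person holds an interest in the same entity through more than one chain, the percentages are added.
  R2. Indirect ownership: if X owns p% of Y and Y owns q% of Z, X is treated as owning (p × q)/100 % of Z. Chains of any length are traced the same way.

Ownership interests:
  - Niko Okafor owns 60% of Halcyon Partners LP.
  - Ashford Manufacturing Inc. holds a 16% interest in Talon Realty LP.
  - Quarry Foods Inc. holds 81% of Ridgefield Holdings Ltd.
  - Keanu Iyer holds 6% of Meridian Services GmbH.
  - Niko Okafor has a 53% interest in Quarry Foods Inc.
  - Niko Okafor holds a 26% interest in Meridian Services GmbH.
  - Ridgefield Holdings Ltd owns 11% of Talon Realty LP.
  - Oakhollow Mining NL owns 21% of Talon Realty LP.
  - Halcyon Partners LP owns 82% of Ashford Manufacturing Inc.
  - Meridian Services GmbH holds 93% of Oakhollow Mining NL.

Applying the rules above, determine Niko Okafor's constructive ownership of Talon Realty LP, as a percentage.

Chain via Halcyon Partners LP → Ashford Manufacturing Inc. (R2): 60% × 82% × 16% = 7.872% of Talon Realty LP.
Chain via Meridian Services GmbH → Oakhollow Mining NL (R2): 26% × 93% × 21% = 5.0778% of Talon Realty LP.
Chain via Quarry Foods Inc. → Ridgefield Holdings Ltd (R2): 53% × 81% × 11% = 4.7223% of Talon Realty LP.
Aggregating (R1): 7.872% + 5.0778% + 4.7223% = 17.6721%.

17.6721%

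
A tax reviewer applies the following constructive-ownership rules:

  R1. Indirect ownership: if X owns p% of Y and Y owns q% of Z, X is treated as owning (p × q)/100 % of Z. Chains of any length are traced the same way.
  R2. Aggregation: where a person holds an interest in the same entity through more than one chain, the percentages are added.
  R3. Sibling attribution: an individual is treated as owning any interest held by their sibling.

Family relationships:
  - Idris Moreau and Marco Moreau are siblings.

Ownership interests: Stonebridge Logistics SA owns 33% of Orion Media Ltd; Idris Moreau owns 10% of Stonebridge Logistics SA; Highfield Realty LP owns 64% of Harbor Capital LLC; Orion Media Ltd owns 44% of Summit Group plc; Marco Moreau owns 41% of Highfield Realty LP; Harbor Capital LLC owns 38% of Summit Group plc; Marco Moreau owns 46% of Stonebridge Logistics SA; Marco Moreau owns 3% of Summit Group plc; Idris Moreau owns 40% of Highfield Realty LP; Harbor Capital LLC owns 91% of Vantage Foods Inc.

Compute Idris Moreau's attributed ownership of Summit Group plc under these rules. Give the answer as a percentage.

By sibling attribution (R3), Idris Moreau is treated as also owning Marco Moreau's interest in Highfield Realty LP, giving 40% + 41% = 81%.
By sibling attribution (R3), Idris Moreau is treated as also owning Marco Moreau's interest in Stonebridge Logistics SA, giving 10% + 46% = 56%.
By sibling attribution (R3), Idris Moreau is treated as owning Marco Moreau's 3% interest in Summit Group plc.
Chain via Highfield Realty LP → Harbor Capital LLC (R1): 81% × 64% × 38% = 19.6992% of Summit Group plc.
Chain via Stonebridge Logistics SA → Orion Media Ltd (R1): 56% × 33% × 44% = 8.1312% of Summit Group plc.
Direct interest in Summit Group plc: 3%.
Aggregating (R2): 19.6992% + 8.1312% + 3% = 30.8304%.

30.8304%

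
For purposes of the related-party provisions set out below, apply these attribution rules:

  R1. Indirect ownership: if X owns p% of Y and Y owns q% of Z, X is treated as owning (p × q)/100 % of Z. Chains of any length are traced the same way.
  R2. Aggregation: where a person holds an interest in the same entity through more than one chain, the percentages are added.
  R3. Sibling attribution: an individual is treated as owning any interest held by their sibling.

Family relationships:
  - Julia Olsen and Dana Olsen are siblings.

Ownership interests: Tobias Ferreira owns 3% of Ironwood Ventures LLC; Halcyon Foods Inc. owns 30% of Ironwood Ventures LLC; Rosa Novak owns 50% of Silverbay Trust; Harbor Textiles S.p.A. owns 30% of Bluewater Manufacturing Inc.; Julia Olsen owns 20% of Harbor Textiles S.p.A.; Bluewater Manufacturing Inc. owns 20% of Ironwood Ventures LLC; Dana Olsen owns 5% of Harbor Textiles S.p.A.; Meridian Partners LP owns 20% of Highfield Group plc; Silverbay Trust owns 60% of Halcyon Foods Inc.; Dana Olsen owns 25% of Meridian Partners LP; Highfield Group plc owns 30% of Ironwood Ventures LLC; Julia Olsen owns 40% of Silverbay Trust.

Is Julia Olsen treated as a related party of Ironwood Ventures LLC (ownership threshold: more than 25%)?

By sibling attribution (R3), Julia Olsen is treated as also owning Dana Olsen's interest in Harbor Textiles S.p.A, giving 20% + 5% = 25%.
By sibling attribution (R3), Julia Olsen is treated as owning Dana Olsen's 25% interest in Meridian Partners LP.
Chain via Harbor Textiles S.p.A. → Bluewater Manufacturing Inc. (R1): 25% × 30% × 20% = 1.5% of Ironwood Ventures LLC.
Chain via Silverbay Trust → Halcyon Foods Inc. (R1): 40% × 60% × 30% = 7.2% of Ironwood Ventures LLC.
Chain via Meridian Partners LP → Highfield Group plc (R1): 25% × 20% × 30% = 1.5% of Ironwood Ventures LLC.
Aggregating (R2): 1.5% + 7.2% + 1.5% = 10.2%.
10.2% does not exceed the 25% threshold, so Julia is not a related party to Ironwood Ventures LLC.

No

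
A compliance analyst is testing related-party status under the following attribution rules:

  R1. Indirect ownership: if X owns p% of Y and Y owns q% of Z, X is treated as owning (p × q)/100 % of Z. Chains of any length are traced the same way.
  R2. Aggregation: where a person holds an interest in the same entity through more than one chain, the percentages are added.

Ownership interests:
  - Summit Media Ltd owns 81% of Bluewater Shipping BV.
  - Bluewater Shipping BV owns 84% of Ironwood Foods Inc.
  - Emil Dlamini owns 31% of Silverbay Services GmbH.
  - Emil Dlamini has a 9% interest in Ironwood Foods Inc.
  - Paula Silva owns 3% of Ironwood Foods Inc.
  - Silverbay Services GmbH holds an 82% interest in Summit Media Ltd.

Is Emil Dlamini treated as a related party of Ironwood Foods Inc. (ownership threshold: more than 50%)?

Chain via Silverbay Services GmbH → Summit Media Ltd → Bluewater Shipping BV (R1): 31% × 82% × 81% × 84% = 17.295768% of Ironwood Foods Inc.
Direct interest in Ironwood Foods Inc: 9%.
Aggregating (R2): 17.295768% + 9% = 26.295768%.
26.295768% does not exceed the 50% threshold, so Emil is not a related party to Ironwood Foods Inc.

No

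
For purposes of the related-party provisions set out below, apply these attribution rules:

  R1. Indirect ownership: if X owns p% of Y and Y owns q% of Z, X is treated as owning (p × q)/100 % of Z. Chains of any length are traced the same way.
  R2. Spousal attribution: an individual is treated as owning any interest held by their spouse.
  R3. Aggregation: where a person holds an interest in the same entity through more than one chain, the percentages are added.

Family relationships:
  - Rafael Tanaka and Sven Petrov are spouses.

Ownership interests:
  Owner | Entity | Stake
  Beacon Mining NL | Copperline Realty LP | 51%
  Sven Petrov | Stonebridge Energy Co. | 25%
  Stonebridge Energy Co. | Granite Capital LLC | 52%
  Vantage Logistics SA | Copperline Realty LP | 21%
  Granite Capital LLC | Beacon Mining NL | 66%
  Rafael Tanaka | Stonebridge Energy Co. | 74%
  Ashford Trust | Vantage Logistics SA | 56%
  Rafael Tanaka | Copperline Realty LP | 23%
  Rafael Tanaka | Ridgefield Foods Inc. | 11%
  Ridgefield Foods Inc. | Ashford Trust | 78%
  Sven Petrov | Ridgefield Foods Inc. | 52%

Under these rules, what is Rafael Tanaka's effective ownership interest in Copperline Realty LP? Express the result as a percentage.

46.107032%

By spousal attribution (R2), Rafael Tanaka is treated as also owning Sven Petrov's interest in Ridgefield Foods Inc, giving 11% + 52% = 63%.
By spousal attribution (R2), Rafael Tanaka is treated as also owning Sven Petrov's interest in Stonebridge Energy Co, giving 74% + 25% = 99%.
Chain via Ridgefield Foods Inc. → Ashford Trust → Vantage Logistics SA (R1): 63% × 78% × 56% × 21% = 5.778864% of Copperline Realty LP.
Chain via Stonebridge Energy Co. → Granite Capital LLC → Beacon Mining NL (R1): 99% × 52% × 66% × 51% = 17.328168% of Copperline Realty LP.
Direct interest in Copperline Realty LP: 23%.
Aggregating (R3): 5.778864% + 17.328168% + 23% = 46.107032%.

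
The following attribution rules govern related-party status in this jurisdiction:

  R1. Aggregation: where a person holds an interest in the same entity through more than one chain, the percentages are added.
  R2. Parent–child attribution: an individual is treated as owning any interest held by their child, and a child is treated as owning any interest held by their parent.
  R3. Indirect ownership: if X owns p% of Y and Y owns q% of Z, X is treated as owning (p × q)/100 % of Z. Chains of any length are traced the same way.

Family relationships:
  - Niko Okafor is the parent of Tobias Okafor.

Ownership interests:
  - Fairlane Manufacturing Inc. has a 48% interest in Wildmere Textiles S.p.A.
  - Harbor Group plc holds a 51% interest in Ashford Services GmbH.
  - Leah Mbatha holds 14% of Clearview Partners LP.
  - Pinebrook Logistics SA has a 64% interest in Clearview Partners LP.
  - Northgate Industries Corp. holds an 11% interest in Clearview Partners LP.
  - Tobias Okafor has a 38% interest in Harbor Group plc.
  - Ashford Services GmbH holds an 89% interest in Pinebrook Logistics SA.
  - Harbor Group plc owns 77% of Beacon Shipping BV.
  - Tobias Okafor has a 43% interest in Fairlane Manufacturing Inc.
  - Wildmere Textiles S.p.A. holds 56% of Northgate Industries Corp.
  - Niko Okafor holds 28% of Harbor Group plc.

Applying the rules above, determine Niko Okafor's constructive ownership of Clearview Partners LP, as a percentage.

By parent–child attribution (R2), Niko Okafor is treated as also owning Tobias Okafor's interest in Harbor Group plc, giving 28% + 38% = 66%.
By parent–child attribution (R2), Niko Okafor is treated as owning Tobias Okafor's 43% interest in Fairlane Manufacturing Inc.
Chain via Harbor Group plc → Ashford Services GmbH → Pinebrook Logistics SA (R3): 66% × 51% × 89% × 64% = 19.172736% of Clearview Partners LP.
Chain via Fairlane Manufacturing Inc. → Wildmere Textiles S.p.A. → Northgate Industries Corp. (R3): 43% × 48% × 56% × 11% = 1.271424% of Clearview Partners LP.
Aggregating (R1): 19.172736% + 1.271424% = 20.44416%.

20.44416%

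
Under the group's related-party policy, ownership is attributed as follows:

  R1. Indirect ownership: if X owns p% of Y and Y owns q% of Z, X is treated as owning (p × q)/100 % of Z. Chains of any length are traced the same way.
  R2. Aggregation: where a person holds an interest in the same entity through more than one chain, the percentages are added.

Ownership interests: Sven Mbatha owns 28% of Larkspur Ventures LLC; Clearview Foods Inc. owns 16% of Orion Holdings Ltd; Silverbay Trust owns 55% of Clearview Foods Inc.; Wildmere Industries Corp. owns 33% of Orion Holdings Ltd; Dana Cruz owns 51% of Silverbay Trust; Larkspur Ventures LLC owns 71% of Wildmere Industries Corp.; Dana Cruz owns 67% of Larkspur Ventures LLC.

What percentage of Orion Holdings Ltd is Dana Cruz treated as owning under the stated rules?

20.1861%

Chain via Silverbay Trust → Clearview Foods Inc. (R1): 51% × 55% × 16% = 4.488% of Orion Holdings Ltd.
Chain via Larkspur Ventures LLC → Wildmere Industries Corp. (R1): 67% × 71% × 33% = 15.6981% of Orion Holdings Ltd.
Aggregating (R2): 4.488% + 15.6981% = 20.1861%.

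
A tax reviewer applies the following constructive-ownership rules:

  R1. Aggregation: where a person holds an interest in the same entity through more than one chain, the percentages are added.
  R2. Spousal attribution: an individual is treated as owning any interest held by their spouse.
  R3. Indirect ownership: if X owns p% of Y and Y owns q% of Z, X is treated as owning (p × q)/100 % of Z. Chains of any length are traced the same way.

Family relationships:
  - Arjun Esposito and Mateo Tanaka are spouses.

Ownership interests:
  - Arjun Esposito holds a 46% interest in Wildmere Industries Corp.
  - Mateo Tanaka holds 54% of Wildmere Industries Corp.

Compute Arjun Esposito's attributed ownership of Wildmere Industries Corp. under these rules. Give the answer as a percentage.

By spousal attribution (R2), Arjun Esposito is treated as also owning Mateo Tanaka's interest in Wildmere Industries Corp, giving 46% + 54% = 100%.
Direct interest in Wildmere Industries Corp: 100%.

100%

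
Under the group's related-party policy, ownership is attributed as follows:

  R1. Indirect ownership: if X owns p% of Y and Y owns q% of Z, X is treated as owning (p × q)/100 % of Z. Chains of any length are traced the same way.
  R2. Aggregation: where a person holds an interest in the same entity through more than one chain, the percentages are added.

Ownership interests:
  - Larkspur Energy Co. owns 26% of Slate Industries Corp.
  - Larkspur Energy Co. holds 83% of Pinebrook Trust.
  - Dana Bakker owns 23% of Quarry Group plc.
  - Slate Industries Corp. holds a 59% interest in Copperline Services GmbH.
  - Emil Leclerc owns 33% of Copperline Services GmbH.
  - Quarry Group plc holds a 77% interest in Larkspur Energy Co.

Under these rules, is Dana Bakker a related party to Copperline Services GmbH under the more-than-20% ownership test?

No

Chain via Quarry Group plc → Larkspur Energy Co. → Slate Industries Corp. (R1): 23% × 77% × 26% × 59% = 2.716714% of Copperline Services GmbH.
2.716714% does not exceed the 20% threshold, so Dana is not a related party to Copperline Services GmbH.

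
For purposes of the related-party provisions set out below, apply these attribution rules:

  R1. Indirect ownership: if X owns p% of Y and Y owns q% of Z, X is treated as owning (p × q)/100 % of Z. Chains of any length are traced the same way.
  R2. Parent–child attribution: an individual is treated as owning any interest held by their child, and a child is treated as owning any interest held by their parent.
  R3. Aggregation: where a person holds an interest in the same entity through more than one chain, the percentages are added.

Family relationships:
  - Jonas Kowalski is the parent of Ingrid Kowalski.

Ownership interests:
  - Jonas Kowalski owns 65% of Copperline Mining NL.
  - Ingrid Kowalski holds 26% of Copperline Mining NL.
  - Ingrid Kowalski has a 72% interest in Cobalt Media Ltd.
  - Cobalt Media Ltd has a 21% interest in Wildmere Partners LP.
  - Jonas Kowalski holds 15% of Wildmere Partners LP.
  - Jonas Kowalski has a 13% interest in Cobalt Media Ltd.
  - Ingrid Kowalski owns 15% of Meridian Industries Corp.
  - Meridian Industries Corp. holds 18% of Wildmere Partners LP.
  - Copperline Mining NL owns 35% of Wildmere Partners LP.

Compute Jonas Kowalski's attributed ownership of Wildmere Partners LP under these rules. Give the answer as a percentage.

By parent–child attribution (R2), Jonas Kowalski is treated as also owning Ingrid Kowalski's interest in Copperline Mining NL, giving 65% + 26% = 91%.
By parent–child attribution (R2), Jonas Kowalski is treated as also owning Ingrid Kowalski's interest in Cobalt Media Ltd, giving 13% + 72% = 85%.
By parent–child attribution (R2), Jonas Kowalski is treated as owning Ingrid Kowalski's 15% interest in Meridian Industries Corp.
Chain via Copperline Mining NL (R1): 91% × 35% = 31.85% of Wildmere Partners LP.
Chain via Cobalt Media Ltd (R1): 85% × 21% = 17.85% of Wildmere Partners LP.
Direct interest in Wildmere Partners LP: 15%.
Chain via Meridian Industries Corp. (R1): 15% × 18% = 2.7% of Wildmere Partners LP.
Aggregating (R3): 31.85% + 17.85% + 15% + 2.7% = 67.4%.

67.4%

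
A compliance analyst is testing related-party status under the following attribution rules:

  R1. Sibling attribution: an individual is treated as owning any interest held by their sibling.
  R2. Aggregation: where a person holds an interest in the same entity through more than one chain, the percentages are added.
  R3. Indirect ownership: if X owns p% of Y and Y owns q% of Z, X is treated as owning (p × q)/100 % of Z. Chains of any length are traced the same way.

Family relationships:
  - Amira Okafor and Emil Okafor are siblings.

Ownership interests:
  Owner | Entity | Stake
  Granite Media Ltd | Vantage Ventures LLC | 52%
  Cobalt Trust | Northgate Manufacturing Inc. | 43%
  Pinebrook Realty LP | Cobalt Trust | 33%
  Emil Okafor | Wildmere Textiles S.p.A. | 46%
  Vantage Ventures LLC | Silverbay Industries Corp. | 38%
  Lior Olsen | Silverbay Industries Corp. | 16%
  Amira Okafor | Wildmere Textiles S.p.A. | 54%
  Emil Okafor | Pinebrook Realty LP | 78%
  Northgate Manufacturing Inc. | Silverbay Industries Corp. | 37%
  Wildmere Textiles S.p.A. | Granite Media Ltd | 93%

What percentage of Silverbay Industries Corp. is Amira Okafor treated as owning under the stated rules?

By sibling attribution (R1), Amira Okafor is treated as also owning Emil Okafor's interest in Wildmere Textiles S.p.A, giving 54% + 46% = 100%.
By sibling attribution (R1), Amira Okafor is treated as owning Emil Okafor's 78% interest in Pinebrook Realty LP.
Chain via Wildmere Textiles S.p.A. → Granite Media Ltd → Vantage Ventures LLC (R3): 100% × 93% × 52% × 38% = 18.3768% of Silverbay Industries Corp.
Chain via Pinebrook Realty LP → Cobalt Trust → Northgate Manufacturing Inc. (R3): 78% × 33% × 43% × 37% = 4.095234% of Silverbay Industries Corp.
Aggregating (R2): 18.3768% + 4.095234% = 22.472034%.

22.472034%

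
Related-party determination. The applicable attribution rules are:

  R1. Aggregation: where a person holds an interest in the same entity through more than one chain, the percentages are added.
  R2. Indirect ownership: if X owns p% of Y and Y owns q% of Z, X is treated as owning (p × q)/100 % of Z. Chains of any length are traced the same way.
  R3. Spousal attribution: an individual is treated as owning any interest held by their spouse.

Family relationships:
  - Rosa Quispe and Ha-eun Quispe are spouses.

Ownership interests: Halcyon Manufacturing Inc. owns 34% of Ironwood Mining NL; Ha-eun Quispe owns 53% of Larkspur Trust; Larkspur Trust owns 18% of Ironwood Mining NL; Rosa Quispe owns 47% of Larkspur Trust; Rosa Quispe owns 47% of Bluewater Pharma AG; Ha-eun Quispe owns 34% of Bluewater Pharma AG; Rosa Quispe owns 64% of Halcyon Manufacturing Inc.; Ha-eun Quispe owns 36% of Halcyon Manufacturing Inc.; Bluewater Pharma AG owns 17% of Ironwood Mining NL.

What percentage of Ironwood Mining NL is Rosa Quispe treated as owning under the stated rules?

By spousal attribution (R3), Rosa Quispe is treated as also owning Ha-eun Quispe's interest in Halcyon Manufacturing Inc, giving 64% + 36% = 100%.
By spousal attribution (R3), Rosa Quispe is treated as also owning Ha-eun Quispe's interest in Bluewater Pharma AG, giving 47% + 34% = 81%.
By spousal attribution (R3), Rosa Quispe is treated as also owning Ha-eun Quispe's interest in Larkspur Trust, giving 47% + 53% = 100%.
Chain via Halcyon Manufacturing Inc. (R2): 100% × 34% = 34% of Ironwood Mining NL.
Chain via Bluewater Pharma AG (R2): 81% × 17% = 13.77% of Ironwood Mining NL.
Chain via Larkspur Trust (R2): 100% × 18% = 18% of Ironwood Mining NL.
Aggregating (R1): 34% + 13.77% + 18% = 65.77%.

65.77%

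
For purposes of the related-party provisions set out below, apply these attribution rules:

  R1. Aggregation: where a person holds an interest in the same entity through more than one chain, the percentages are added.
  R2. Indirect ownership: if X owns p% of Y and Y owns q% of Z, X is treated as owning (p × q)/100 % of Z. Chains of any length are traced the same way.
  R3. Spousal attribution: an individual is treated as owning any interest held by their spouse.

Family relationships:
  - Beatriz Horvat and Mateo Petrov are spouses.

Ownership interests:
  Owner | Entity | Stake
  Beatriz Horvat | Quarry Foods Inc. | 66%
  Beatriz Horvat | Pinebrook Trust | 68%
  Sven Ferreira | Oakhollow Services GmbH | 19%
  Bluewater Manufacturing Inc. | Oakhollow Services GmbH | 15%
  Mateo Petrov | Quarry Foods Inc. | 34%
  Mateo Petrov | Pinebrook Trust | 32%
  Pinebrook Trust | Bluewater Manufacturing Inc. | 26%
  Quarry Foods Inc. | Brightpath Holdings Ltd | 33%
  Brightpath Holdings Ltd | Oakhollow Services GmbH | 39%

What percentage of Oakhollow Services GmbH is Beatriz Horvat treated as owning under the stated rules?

16.77%

By spousal attribution (R3), Beatriz Horvat is treated as also owning Mateo Petrov's interest in Quarry Foods Inc, giving 66% + 34% = 100%.
By spousal attribution (R3), Beatriz Horvat is treated as also owning Mateo Petrov's interest in Pinebrook Trust, giving 68% + 32% = 100%.
Chain via Quarry Foods Inc. → Brightpath Holdings Ltd (R2): 100% × 33% × 39% = 12.87% of Oakhollow Services GmbH.
Chain via Pinebrook Trust → Bluewater Manufacturing Inc. (R2): 100% × 26% × 15% = 3.9% of Oakhollow Services GmbH.
Aggregating (R1): 12.87% + 3.9% = 16.77%.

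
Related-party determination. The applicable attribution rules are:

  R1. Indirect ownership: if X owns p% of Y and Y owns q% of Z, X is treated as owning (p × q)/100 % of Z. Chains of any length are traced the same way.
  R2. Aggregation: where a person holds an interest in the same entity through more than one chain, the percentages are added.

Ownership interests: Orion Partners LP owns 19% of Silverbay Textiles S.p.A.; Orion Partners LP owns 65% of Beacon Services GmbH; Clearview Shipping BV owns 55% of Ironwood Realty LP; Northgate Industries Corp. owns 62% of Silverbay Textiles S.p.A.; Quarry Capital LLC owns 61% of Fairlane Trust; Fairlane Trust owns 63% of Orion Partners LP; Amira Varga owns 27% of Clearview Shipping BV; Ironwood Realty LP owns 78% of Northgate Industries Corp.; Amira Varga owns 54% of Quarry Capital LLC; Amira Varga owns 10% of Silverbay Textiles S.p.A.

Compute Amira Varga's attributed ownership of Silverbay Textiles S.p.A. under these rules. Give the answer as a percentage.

21.124378%

Chain via Clearview Shipping BV → Ironwood Realty LP → Northgate Industries Corp. (R1): 27% × 55% × 78% × 62% = 7.18146% of Silverbay Textiles S.p.A.
Chain via Quarry Capital LLC → Fairlane Trust → Orion Partners LP (R1): 54% × 61% × 63% × 19% = 3.942918% of Silverbay Textiles S.p.A.
Direct interest in Silverbay Textiles S.p.A: 10%.
Aggregating (R2): 7.18146% + 3.942918% + 10% = 21.124378%.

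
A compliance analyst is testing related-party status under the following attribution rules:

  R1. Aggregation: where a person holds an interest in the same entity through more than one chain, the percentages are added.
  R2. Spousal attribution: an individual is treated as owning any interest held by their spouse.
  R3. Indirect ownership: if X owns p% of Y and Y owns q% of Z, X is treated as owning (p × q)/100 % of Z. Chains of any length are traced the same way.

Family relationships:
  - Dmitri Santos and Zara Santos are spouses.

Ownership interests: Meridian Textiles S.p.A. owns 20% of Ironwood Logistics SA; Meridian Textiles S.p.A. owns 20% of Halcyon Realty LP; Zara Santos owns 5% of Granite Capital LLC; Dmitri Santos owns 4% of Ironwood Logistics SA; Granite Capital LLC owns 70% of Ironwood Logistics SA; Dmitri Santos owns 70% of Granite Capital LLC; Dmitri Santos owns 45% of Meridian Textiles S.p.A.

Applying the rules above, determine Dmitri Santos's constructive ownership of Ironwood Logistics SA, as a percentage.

By spousal attribution (R2), Dmitri Santos is treated as also owning Zara Santos's interest in Granite Capital LLC, giving 70% + 5% = 75%.
Chain via Meridian Textiles S.p.A. (R3): 45% × 20% = 9% of Ironwood Logistics SA.
Chain via Granite Capital LLC (R3): 75% × 70% = 52.5% of Ironwood Logistics SA.
Direct interest in Ironwood Logistics SA: 4%.
Aggregating (R1): 9% + 52.5% + 4% = 65.5%.

65.5%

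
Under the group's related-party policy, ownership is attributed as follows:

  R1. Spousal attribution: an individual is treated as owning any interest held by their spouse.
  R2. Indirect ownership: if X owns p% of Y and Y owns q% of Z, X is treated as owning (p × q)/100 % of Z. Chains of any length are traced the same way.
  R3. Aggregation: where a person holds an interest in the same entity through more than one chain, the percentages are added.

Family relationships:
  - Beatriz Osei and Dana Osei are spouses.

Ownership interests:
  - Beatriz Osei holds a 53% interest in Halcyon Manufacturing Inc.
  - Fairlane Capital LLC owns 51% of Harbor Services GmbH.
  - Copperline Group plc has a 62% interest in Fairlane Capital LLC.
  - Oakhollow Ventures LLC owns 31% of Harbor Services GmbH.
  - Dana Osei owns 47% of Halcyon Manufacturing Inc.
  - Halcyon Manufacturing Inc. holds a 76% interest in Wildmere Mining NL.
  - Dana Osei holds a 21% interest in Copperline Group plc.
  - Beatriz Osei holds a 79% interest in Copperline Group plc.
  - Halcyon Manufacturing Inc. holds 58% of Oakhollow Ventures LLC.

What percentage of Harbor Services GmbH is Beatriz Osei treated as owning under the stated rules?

49.6%

By spousal attribution (R1), Beatriz Osei is treated as also owning Dana Osei's interest in Copperline Group plc, giving 79% + 21% = 100%.
By spousal attribution (R1), Beatriz Osei is treated as also owning Dana Osei's interest in Halcyon Manufacturing Inc, giving 53% + 47% = 100%.
Chain via Copperline Group plc → Fairlane Capital LLC (R2): 100% × 62% × 51% = 31.62% of Harbor Services GmbH.
Chain via Halcyon Manufacturing Inc. → Oakhollow Ventures LLC (R2): 100% × 58% × 31% = 17.98% of Harbor Services GmbH.
Aggregating (R3): 31.62% + 17.98% = 49.6%.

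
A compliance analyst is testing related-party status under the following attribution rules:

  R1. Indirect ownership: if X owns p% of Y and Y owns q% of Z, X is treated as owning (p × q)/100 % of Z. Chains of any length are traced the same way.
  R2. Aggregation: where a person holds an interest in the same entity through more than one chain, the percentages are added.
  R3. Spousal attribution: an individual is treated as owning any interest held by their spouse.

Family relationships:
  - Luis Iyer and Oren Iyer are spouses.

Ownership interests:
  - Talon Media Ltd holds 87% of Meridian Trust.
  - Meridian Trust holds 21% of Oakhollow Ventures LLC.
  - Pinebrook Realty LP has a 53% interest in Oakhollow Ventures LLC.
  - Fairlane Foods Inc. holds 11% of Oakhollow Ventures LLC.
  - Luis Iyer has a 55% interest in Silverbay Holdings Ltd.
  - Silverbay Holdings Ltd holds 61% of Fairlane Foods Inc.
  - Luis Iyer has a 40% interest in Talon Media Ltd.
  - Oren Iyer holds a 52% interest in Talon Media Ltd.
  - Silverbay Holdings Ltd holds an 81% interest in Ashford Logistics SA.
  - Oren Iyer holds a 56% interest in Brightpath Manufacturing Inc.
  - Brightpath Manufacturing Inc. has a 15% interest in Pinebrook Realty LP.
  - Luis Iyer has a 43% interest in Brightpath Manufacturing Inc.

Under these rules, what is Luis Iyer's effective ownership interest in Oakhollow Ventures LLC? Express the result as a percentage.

28.3694%

By spousal attribution (R3), Luis Iyer is treated as also owning Oren Iyer's interest in Talon Media Ltd, giving 40% + 52% = 92%.
By spousal attribution (R3), Luis Iyer is treated as also owning Oren Iyer's interest in Brightpath Manufacturing Inc, giving 43% + 56% = 99%.
Chain via Silverbay Holdings Ltd → Fairlane Foods Inc. (R1): 55% × 61% × 11% = 3.6905% of Oakhollow Ventures LLC.
Chain via Talon Media Ltd → Meridian Trust (R1): 92% × 87% × 21% = 16.8084% of Oakhollow Ventures LLC.
Chain via Brightpath Manufacturing Inc. → Pinebrook Realty LP (R1): 99% × 15% × 53% = 7.8705% of Oakhollow Ventures LLC.
Aggregating (R2): 3.6905% + 16.8084% + 7.8705% = 28.3694%.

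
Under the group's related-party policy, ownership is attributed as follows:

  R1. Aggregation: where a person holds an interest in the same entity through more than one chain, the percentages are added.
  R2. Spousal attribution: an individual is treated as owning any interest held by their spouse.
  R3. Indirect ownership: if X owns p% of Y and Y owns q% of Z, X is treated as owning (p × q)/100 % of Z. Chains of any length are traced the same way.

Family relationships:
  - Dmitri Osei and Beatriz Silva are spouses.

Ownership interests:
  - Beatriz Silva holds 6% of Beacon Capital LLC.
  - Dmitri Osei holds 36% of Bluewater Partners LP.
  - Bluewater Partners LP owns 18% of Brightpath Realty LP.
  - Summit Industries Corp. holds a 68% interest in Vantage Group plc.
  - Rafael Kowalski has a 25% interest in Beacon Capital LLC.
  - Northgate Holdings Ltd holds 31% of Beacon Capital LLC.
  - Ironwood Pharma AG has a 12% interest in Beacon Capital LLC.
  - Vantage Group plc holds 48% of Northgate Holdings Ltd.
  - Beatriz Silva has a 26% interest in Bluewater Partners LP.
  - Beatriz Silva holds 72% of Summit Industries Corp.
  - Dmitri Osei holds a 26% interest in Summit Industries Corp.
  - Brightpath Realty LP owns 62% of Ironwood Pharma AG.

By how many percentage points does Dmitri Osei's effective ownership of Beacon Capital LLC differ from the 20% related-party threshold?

3.253664

By spousal attribution (R2), Dmitri Osei is treated as also owning Beatriz Silva's interest in Bluewater Partners LP, giving 36% + 26% = 62%.
By spousal attribution (R2), Dmitri Osei is treated as also owning Beatriz Silva's interest in Summit Industries Corp, giving 26% + 72% = 98%.
By spousal attribution (R2), Dmitri Osei is treated as owning Beatriz Silva's 6% interest in Beacon Capital LLC.
Chain via Bluewater Partners LP → Brightpath Realty LP → Ironwood Pharma AG (R3): 62% × 18% × 62% × 12% = 0.830304% of Beacon Capital LLC.
Chain via Summit Industries Corp. → Vantage Group plc → Northgate Holdings Ltd (R3): 98% × 68% × 48% × 31% = 9.916032% of Beacon Capital LLC.
Direct interest in Beacon Capital LLC: 6%.
Aggregating (R1): 0.830304% + 9.916032% + 6% = 16.746336%.
16.746336% falls short of the 20% threshold by 3.253664 percentage points.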